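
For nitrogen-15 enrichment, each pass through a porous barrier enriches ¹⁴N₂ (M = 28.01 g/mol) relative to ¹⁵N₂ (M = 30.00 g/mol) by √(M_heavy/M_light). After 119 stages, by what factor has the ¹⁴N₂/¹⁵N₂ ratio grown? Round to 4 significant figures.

59.37

Each stage multiplies the ratio by α = √(30.00/28.01), so after 119 stages the overall factor is α^119 = (30.00/28.01)^(119/2).
= 1.07105^(119/2) = 59.37.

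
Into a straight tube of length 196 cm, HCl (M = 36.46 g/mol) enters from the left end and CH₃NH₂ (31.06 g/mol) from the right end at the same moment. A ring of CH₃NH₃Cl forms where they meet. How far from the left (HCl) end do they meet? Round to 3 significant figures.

Distances travelled in equal time are proportional to diffusion rates, so d_HCl/d_CH₃NH₂ = √(M_CH₃NH₂/M_HCl) = √(31.06/36.46) = 0.9230.
With d_HCl + d_CH₃NH₂ = 196 cm, d_CH₃NH₂ = 196/(1 + 0.9230) = 101.9 cm.
d_HCl = 196 − 101.9 = 94.1 cm.

94.1 cm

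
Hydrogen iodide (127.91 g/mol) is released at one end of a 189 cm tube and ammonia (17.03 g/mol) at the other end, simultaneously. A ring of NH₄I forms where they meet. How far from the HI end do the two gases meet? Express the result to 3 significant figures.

50.5 cm

Graham's law gives d_HI/d_NH₃ = rate_HI/rate_NH₃ = √(M_NH₃/M_HI) = √(17.03/127.91) = 0.3649.
With d_HI + d_NH₃ = 189 cm, d_NH₃ = 189/(1 + 0.3649) = 138.5 cm.
d_HI = 189 − 138.5 = 50.5 cm.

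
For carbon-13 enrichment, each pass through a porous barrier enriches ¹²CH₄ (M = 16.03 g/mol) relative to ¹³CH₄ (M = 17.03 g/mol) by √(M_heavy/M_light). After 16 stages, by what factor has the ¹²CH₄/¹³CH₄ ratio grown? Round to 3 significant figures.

1.62

After 16 stages the ratio has grown by (√(17.03/16.03))^16 = (17.03/16.03)^(16/2).
= 1.06238^8 = 1.62.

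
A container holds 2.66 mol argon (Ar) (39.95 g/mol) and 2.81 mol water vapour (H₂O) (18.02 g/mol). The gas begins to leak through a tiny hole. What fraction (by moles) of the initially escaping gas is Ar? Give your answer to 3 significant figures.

0.389

Rate_i ∝ x_i/√M_i (Graham's law weighted by mole fraction), so the effusate composition follows n_i/√M_i.
x_Ar(eff) = (n_Ar/√M_Ar) / (n_Ar/√M_Ar + n_H₂O/√M_H₂O)
= (2.66/√39.95) / (2.66/√39.95 + 2.81/√18.02) = 0.4208/(0.4208 + 0.6620) = 0.389.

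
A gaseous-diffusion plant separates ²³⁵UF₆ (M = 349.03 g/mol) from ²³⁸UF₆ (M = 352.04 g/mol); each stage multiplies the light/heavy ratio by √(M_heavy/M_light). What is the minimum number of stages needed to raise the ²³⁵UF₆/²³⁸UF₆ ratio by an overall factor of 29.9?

Per stage α = (352.04/349.03)^(1/2) = 1.00862^0.5, giving ln α = 0.004293.
Need α^N ≥ 29.9 ⇒ N ≥ ln(29.9) / ln α = 3.398 / 0.004293 = 791.40.
Minimum whole number of stages: N = 792.

792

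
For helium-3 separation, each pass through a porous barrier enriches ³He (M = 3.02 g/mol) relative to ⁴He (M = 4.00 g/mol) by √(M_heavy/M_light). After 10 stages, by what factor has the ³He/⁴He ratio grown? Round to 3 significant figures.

4.08

Each stage multiplies the ratio by α = √(4.00/3.02), so after 10 stages the overall factor is α^10 = (4.00/3.02)^(10/2).
= 1.32450^5 = 4.08.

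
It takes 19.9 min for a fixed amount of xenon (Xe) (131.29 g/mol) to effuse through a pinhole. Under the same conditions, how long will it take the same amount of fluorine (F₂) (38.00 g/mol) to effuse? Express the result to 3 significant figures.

10.7 min

From Graham's law, t_F₂/t_Xe = √(M_F₂/M_Xe) = √(38.00/131.29) = √0.2894 = 0.5380.
So the time for F₂ is 19.9 × 0.5380 = 10.7 min.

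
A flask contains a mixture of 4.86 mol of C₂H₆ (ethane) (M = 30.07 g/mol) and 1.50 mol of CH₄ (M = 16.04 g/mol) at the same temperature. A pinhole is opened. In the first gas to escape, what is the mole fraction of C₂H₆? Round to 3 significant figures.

0.703

Effusion rate of each component ∝ n_i/√M_i (partial pressure × 1/√M).
So x_C₂H₆ in the escaping gas = (n_C₂H₆/√M_C₂H₆) / Σ(n_i/√M_i)
= (4.86/√30.07) / (4.86/√30.07 + 1.50/√16.04) = 0.8863/(0.8863 + 0.3745) = 0.703.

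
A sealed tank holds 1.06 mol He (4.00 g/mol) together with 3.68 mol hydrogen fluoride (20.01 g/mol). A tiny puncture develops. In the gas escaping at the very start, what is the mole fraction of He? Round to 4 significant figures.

Effusion rate of each component ∝ n_i/√M_i (partial pressure × 1/√M).
So x_He in the escaping gas = (n_He/√M_He) / Σ(n_i/√M_i)
= (1.06/√4.00) / (1.06/√4.00 + 3.68/√20.01) = 0.5300/(0.5300 + 0.8227) = 0.3918.

0.3918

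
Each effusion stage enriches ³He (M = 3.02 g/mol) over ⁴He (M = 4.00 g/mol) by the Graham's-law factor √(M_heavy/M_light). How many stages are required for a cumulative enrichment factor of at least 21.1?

22

With α = √(4.00/3.02) per stage, ln α = ½ ln(1.32450) = 0.1405.
Need α^N ≥ 21.1 ⇒ N ≥ ln(21.1) / ln α = 3.049 / 0.1405 = 21.70.
So at least 22 stages are needed.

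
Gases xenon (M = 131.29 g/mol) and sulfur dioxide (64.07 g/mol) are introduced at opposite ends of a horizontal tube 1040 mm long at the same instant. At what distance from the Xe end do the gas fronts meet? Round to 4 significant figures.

427.7 mm

Graham's law gives d_Xe/d_SO₂ = rate_Xe/rate_SO₂ = √(M_SO₂/M_Xe) = √(64.07/131.29) = 0.6986.
With d_Xe + d_SO₂ = 1040 mm, d_SO₂ = 1040/(1 + 0.6986) = 612.3 mm.
d_Xe = 1040 − 612.3 = 427.7 mm.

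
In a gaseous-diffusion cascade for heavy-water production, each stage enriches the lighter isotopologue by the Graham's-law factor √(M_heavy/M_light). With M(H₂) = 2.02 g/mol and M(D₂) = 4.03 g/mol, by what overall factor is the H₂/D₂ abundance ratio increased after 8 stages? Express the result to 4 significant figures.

Overall factor = α^8 with α = √(4.03/2.02), i.e. (4.03/2.02)^(8/2).
= 1.99505^4 = 15.84.

15.84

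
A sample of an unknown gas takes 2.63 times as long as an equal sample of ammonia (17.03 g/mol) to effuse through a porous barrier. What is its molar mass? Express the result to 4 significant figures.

117.8 g/mol

From Graham's law, t_X/t_NH₃ = √(M_X/M_NH₃).
2.63 = √(M_X/17.03)
M_X = 17.03 × 2.63² = 17.03 × 6.917 = 117.8 g/mol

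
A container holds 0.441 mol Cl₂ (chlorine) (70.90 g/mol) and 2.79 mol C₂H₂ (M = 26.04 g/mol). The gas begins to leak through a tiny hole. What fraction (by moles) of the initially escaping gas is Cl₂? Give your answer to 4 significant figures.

0.08742

Rate_i ∝ x_i/√M_i (Graham's law weighted by mole fraction), so the effusate composition follows n_i/√M_i.
x_Cl₂(eff) = (n_Cl₂/√M_Cl₂) / (n_Cl₂/√M_Cl₂ + n_C₂H₂/√M_C₂H₂)
= (0.441/√70.90) / (0.441/√70.90 + 2.79/√26.04) = 0.05237/(0.05237 + 0.5467) = 0.08742.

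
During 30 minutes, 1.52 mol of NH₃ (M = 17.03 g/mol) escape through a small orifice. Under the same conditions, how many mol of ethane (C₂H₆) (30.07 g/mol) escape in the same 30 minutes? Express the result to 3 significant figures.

By Graham's law, rate_C₂H₆/rate_NH₃ = √(M_NH₃/M_C₂H₆) = √(17.03/30.07) = √0.5663 = 0.7526.
So the amount for C₂H₆ is 1.52 × 0.7526 = 1.14 mol.

1.14 mol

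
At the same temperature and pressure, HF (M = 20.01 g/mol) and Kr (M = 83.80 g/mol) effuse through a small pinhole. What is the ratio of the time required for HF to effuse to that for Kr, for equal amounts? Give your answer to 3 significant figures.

0.489

Using Graham's law: t_HF/t_Kr = √(M_HF/M_Kr) = √(20.01/83.80) = √0.2388 = 0.489.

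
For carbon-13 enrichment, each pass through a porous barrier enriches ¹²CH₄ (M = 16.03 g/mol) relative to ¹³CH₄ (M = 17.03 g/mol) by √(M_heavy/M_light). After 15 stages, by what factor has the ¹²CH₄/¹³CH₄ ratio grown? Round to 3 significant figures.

1.57

Each stage multiplies the ratio by α = √(17.03/16.03), so after 15 stages the overall factor is α^15 = (17.03/16.03)^(15/2).
= 1.06238^(15/2) = 1.57.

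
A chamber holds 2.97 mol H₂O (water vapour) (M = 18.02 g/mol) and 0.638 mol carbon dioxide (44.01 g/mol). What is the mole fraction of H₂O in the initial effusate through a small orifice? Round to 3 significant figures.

Effusion rate of each component ∝ n_i/√M_i (partial pressure × 1/√M).
x_H₂O(eff) = (n_H₂O/√M_H₂O) / (n_H₂O/√M_H₂O + n_CO₂/√M_CO₂)
= (2.97/√18.02) / (2.97/√18.02 + 0.638/√44.01) = 0.6996/(0.6996 + 0.09617) = 0.879.

0.879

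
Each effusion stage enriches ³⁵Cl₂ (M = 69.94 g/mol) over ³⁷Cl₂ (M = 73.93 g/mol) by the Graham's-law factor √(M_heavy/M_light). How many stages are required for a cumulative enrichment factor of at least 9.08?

Single-stage factor α = √(73.93/69.94), so ln α = ½ ln(1.05705) = 0.02774.
Need α^N ≥ 9.08 ⇒ N ≥ ln(9.08) / ln α = 2.206 / 0.02774 = 79.53.
So at least 80 stages are needed.

80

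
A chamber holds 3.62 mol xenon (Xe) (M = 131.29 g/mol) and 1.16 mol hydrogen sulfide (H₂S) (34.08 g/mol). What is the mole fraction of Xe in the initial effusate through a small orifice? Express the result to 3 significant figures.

0.614

The effusion rate of species i is ∝ p_i/√M_i ∝ n_i/√M_i.
So x_Xe in the escaping gas = (n_Xe/√M_Xe) / Σ(n_i/√M_i)
= (3.62/√131.29) / (3.62/√131.29 + 1.16/√34.08) = 0.3159/(0.3159 + 0.1987) = 0.614.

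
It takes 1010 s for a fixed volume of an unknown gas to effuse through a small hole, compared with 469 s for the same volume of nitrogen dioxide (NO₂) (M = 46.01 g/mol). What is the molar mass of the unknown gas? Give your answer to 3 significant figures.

213 g/mol

Since effusion rate ∝ 1/√M, t_X/t_NO₂ = √(M_X/M_NO₂).
1010/469 = 2.154 = √(M_X/46.01)
M_X = 46.01 × 2.154² = 46.01 × 4.638 = 213 g/mol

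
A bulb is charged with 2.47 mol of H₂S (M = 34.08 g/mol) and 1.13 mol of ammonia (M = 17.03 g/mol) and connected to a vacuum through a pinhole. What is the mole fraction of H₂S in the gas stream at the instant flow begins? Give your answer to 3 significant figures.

The effusion rate of species i is ∝ p_i/√M_i ∝ n_i/√M_i.
Mole fraction of H₂S in the effusate = (n_H₂S/√M_H₂S) / (n_H₂S/√M_H₂S + n_NH₃/√M_NH₃)
= (2.47/√34.08) / (2.47/√34.08 + 1.13/√17.03) = 0.4231/(0.4231 + 0.2738) = 0.607.

0.607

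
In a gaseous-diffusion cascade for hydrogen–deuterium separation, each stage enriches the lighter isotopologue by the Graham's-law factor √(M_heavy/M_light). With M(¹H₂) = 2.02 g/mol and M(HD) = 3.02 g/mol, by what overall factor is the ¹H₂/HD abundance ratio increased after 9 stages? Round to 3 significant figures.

6.11

Each stage multiplies the ratio by α = √(3.02/2.02), so after 9 stages the overall factor is α^9 = (3.02/2.02)^(9/2).
= 1.49505^(9/2) = 6.11.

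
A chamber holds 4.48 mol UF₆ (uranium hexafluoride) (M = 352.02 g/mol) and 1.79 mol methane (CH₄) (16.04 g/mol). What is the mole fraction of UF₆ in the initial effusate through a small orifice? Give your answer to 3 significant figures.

Rate_i ∝ x_i/√M_i (Graham's law weighted by mole fraction), so the effusate composition follows n_i/√M_i.
Mole fraction of UF₆ in the effusate = (n_UF₆/√M_UF₆) / (n_UF₆/√M_UF₆ + n_CH₄/√M_CH₄)
= (4.48/√352.02) / (4.48/√352.02 + 1.79/√16.04) = 0.2388/(0.2388 + 0.4469) = 0.348.

0.348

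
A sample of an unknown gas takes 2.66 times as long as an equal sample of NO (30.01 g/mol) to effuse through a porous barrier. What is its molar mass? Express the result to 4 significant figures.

Since effusion rate ∝ 1/√M, t_X/t_NO = √(M_X/M_NO).
2.66 = √(M_X/30.01)
M_X = 30.01 × 2.66² = 30.01 × 7.076 = 212.3 g/mol

212.3 g/mol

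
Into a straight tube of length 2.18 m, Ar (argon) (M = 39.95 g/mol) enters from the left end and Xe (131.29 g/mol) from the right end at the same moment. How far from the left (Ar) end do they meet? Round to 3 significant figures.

1.40 m

Distances travelled in equal time are proportional to diffusion rates, so d_Ar/d_Xe = √(M_Xe/M_Ar) = √(131.29/39.95) = 1.813.
With d_Ar + d_Xe = 2.18 m, d_Xe = 2.18/(1 + 1.813) = 0.7750 m.
d_Ar = 2.18 − 0.7750 = 1.40 m.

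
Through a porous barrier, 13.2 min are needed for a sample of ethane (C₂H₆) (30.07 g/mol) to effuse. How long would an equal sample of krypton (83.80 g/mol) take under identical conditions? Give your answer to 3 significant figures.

22.0 min

From Graham's law, t_Kr/t_C₂H₆ = √(M_Kr/M_C₂H₆) = √(83.80/30.07) = √2.787 = 1.669.
So the time for Kr is 13.2 × 1.669 = 22.0 min.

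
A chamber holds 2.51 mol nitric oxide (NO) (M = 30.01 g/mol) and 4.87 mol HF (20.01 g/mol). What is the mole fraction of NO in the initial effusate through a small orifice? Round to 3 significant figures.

0.296

Effusion rate of each component ∝ n_i/√M_i (partial pressure × 1/√M).
So x_NO in the escaping gas = (n_NO/√M_NO) / Σ(n_i/√M_i)
= (2.51/√30.01) / (2.51/√30.01 + 4.87/√20.01) = 0.4582/(0.4582 + 1.089) = 0.296.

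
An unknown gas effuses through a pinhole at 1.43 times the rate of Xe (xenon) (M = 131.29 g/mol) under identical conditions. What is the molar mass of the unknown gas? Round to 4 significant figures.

From Graham's law, rate_X/rate_Xe = √(M_Xe/M_X).
1.43 = √(131.29/M_X)
M_X = 131.29 / 1.43² = 131.29 / 2.045 = 64.20 g/mol

64.20 g/mol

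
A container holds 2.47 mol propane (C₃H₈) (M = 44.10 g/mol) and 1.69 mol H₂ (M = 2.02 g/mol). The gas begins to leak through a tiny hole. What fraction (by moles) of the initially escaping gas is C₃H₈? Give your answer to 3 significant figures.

Rate_i ∝ x_i/√M_i (Graham's law weighted by mole fraction), so the effusate composition follows n_i/√M_i.
Mole fraction of C₃H₈ in the effusate = (n_C₃H₈/√M_C₃H₈) / (n_C₃H₈/√M_C₃H₈ + n_H₂/√M_H₂)
= (2.47/√44.10) / (2.47/√44.10 + 1.69/√2.02) = 0.3719/(0.3719 + 1.189) = 0.238.

0.238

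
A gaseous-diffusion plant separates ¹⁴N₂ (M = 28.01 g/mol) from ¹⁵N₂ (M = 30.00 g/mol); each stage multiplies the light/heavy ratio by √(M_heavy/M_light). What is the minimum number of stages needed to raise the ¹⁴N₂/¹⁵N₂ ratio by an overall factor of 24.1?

93

Per stage α = (30.00/28.01)^(1/2) = 1.07105^0.5, giving ln α = 0.03432.
Need α^N ≥ 24.1 ⇒ N ≥ ln(24.1) / ln α = 3.182 / 0.03432 = 92.73.
So at least 93 stages are needed.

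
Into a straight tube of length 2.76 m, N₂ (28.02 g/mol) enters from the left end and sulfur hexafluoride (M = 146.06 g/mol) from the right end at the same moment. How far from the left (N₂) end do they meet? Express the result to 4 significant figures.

Graham's law gives d_N₂/d_SF₆ = rate_N₂/rate_SF₆ = √(M_SF₆/M_N₂) = √(146.06/28.02) = 2.283.
With d_N₂ + d_SF₆ = 2.76 m, d_SF₆ = 2.76/(1 + 2.283) = 0.8407 m.
d_N₂ = 2.76 − 0.8407 = 1.919 m.

1.919 m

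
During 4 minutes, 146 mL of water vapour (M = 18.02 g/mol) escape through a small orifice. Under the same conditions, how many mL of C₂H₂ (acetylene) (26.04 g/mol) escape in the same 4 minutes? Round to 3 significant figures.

Using Graham's law: rate_C₂H₂/rate_H₂O = √(M_H₂O/M_C₂H₂) = √(18.02/26.04) = √0.6920 = 0.8319.
So the volume for C₂H₂ is 146 × 0.8319 = 121 mL.

121 mL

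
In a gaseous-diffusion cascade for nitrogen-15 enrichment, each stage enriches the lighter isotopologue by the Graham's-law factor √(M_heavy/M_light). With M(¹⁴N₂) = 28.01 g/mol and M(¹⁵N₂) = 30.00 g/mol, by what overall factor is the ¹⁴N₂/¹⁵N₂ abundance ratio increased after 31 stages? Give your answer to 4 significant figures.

After 31 stages the ratio has grown by (√(30.00/28.01))^31 = (30.00/28.01)^(31/2).
= 1.07105^(31/2) = 2.898.

2.898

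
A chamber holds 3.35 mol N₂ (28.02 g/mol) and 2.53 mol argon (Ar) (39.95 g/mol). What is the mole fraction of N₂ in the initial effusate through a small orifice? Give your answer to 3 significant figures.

0.613

Effusion rate of each component ∝ n_i/√M_i (partial pressure × 1/√M).
x_N₂(eff) = (n_N₂/√M_N₂) / (n_N₂/√M_N₂ + n_Ar/√M_Ar)
= (3.35/√28.02) / (3.35/√28.02 + 2.53/√39.95) = 0.6329/(0.6329 + 0.4003) = 0.613.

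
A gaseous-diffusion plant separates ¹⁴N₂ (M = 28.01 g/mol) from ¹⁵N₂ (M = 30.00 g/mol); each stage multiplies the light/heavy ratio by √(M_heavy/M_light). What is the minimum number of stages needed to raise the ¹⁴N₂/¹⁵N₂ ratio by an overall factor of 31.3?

101

Per stage α = (30.00/28.01)^(1/2) = 1.07105^0.5, giving ln α = 0.03432.
Need α^N ≥ 31.3 ⇒ N ≥ ln(31.3) / ln α = 3.444 / 0.03432 = 100.34.
Minimum whole number of stages: N = 101.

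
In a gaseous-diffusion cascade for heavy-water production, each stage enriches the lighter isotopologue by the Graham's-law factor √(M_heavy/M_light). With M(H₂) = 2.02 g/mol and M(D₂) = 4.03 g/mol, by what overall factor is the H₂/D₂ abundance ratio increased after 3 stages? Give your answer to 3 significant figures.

After 3 stages the ratio has grown by (√(4.03/2.02))^3 = (4.03/2.02)^(3/2).
= 1.99505^(3/2) = 2.82.

2.82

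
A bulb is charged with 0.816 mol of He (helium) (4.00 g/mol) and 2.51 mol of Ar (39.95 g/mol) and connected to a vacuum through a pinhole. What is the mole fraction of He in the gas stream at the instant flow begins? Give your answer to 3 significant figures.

0.507

The effusion rate of species i is ∝ p_i/√M_i ∝ n_i/√M_i.
Mole fraction of He in the effusate = (n_He/√M_He) / (n_He/√M_He + n_Ar/√M_Ar)
= (0.816/√4.00) / (0.816/√4.00 + 2.51/√39.95) = 0.4080/(0.4080 + 0.3971) = 0.507.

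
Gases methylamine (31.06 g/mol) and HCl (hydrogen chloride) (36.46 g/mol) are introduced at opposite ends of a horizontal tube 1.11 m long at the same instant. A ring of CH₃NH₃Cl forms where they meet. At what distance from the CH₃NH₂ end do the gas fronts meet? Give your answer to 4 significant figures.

The fronts meet when d_CH₃NH₂ + d_HCl = L with d_CH₃NH₂/d_HCl = √(M_HCl/M_CH₃NH₂) (Graham's law). Here √(M_HCl/M_CH₃NH₂) = √(36.46/31.06) = 1.083.
With d_CH₃NH₂ + d_HCl = 1.11 m, d_HCl = 1.11/(1 + 1.083) = 0.5328 m.
d_CH₃NH₂ = 1.11 − 0.5328 = 0.5772 m.

0.5772 m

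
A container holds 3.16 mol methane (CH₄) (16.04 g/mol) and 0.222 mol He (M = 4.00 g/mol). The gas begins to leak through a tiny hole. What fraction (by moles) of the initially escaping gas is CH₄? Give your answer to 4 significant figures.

0.8767

The effusion rate of species i is ∝ p_i/√M_i ∝ n_i/√M_i.
Mole fraction of CH₄ in the effusate = (n_CH₄/√M_CH₄) / (n_CH₄/√M_CH₄ + n_He/√M_He)
= (3.16/√16.04) / (3.16/√16.04 + 0.222/√4.00) = 0.7890/(0.7890 + 0.1110) = 0.8767.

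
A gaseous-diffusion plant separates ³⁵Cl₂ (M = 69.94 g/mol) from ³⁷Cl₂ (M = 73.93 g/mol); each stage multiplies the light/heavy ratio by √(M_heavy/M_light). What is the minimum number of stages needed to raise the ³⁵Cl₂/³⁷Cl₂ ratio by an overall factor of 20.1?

109

Single-stage factor α = √(73.93/69.94), so ln α = ½ ln(1.05705) = 0.02774.
Need α^N ≥ 20.1 ⇒ N ≥ ln(20.1) / ln α = 3.001 / 0.02774 = 108.17.
So at least 109 stages are needed.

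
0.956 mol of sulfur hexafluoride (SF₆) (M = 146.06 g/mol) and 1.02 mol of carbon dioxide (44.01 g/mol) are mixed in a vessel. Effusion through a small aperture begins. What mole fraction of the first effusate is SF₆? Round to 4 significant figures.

The effusion rate of species i is ∝ p_i/√M_i ∝ n_i/√M_i.
x_SF₆(eff) = (n_SF₆/√M_SF₆) / (n_SF₆/√M_SF₆ + n_CO₂/√M_CO₂)
= (0.956/√146.06) / (0.956/√146.06 + 1.02/√44.01) = 0.07910/(0.07910 + 0.1538) = 0.3397.

0.3397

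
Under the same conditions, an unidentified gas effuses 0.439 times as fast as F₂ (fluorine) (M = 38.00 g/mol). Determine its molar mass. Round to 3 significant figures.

197 g/mol

By Graham's law, rate_X/rate_F₂ = √(M_F₂/M_X).
0.439 = √(38.00/M_X)
M_X = 38.00 / 0.439² = 38.00 / 0.1927 = 197 g/mol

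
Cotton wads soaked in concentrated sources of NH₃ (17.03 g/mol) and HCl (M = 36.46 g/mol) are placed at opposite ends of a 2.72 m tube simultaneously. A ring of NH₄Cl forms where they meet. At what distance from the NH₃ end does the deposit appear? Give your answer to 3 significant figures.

1.62 m

The fronts meet when d_NH₃ + d_HCl = L with d_NH₃/d_HCl = √(M_HCl/M_NH₃) (Graham's law). Here √(M_HCl/M_NH₃) = √(36.46/17.03) = 1.463.
With d_NH₃ + d_HCl = 2.72 m, d_HCl = 2.72/(1 + 1.463) = 1.104 m.
d_NH₃ = 2.72 − 1.104 = 1.62 m.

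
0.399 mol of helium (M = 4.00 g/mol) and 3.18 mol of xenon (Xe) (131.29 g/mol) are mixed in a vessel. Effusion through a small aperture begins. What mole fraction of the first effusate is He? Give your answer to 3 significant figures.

0.418

The effusion rate of species i is ∝ p_i/√M_i ∝ n_i/√M_i.
So x_He in the escaping gas = (n_He/√M_He) / Σ(n_i/√M_i)
= (0.399/√4.00) / (0.399/√4.00 + 3.18/√131.29) = 0.1995/(0.1995 + 0.2775) = 0.418.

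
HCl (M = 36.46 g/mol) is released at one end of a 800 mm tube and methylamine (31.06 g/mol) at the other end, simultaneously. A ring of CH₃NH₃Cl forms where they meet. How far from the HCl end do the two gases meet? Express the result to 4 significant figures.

In equal time, each gas travels a distance ∝ its rate ∝ 1/√M, so d_HCl/d_CH₃NH₂ = √(M_CH₃NH₂/M_HCl) = √(31.06/36.46) = 0.9230.
With d_HCl + d_CH₃NH₂ = 800 mm, d_CH₃NH₂ = 800/(1 + 0.9230) = 416.0 mm.
d_HCl = 800 − 416.0 = 384.0 mm.

384.0 mm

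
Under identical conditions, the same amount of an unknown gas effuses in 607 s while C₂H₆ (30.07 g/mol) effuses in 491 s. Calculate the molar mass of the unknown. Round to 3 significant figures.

Using Graham's law: t_X/t_C₂H₆ = √(M_X/M_C₂H₆).
607/491 = 1.236 = √(M_X/30.07)
M_X = 30.07 × 1.236² = 30.07 × 1.528 = 46.0 g/mol

46.0 g/mol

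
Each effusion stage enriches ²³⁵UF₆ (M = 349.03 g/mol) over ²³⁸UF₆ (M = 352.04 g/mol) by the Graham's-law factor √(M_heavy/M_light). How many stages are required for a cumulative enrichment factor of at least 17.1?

With α = √(352.04/349.03) per stage, ln α = ½ ln(1.00862) = 0.004293.
Need α^N ≥ 17.1 ⇒ N ≥ ln(17.1) / ln α = 2.839 / 0.004293 = 661.26.
Minimum whole number of stages: N = 662.

662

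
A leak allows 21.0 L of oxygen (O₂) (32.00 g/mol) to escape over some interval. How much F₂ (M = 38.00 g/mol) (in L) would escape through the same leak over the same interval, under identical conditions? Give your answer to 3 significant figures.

19.3 L

Using Graham's law: rate_F₂/rate_O₂ = √(M_O₂/M_F₂) = √(32.00/38.00) = √0.8421 = 0.9177.
So the volume for F₂ is 21.0 × 0.9177 = 19.3 L.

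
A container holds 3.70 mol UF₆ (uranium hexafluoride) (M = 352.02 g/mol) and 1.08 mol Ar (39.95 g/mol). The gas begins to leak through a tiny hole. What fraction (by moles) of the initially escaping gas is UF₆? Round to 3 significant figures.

0.536

Each component's effusion rate ∝ (its partial pressure)·(1/√M) ∝ n_i/√M_i.
So x_UF₆ in the escaping gas = (n_UF₆/√M_UF₆) / Σ(n_i/√M_i)
= (3.70/√352.02) / (3.70/√352.02 + 1.08/√39.95) = 0.1972/(0.1972 + 0.1709) = 0.536.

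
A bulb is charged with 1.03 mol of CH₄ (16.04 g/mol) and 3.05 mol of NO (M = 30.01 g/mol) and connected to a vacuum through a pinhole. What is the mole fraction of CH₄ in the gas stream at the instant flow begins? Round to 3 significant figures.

0.316

Effusion rate of each component ∝ n_i/√M_i (partial pressure × 1/√M).
x_CH₄(eff) = (n_CH₄/√M_CH₄) / (n_CH₄/√M_CH₄ + n_NO/√M_NO)
= (1.03/√16.04) / (1.03/√16.04 + 3.05/√30.01) = 0.2572/(0.2572 + 0.5568) = 0.316.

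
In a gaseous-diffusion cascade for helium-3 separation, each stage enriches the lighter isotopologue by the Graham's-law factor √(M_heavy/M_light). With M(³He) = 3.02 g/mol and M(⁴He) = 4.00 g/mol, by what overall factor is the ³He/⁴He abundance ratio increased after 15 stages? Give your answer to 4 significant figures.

After 15 stages the ratio has grown by (√(4.00/3.02))^15 = (4.00/3.02)^(15/2).
= 1.32450^(15/2) = 8.230.

8.230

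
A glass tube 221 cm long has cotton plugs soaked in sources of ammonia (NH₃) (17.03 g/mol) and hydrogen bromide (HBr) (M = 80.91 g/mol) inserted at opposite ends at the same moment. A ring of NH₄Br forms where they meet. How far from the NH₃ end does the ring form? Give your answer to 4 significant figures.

Distances travelled in equal time are proportional to diffusion rates, so d_NH₃/d_HBr = √(M_HBr/M_NH₃) = √(80.91/17.03) = 2.180.
With d_NH₃ + d_HBr = 221 cm, d_HBr = 221/(1 + 2.180) = 69.50 cm.
d_NH₃ = 221 − 69.50 = 151.5 cm.

151.5 cm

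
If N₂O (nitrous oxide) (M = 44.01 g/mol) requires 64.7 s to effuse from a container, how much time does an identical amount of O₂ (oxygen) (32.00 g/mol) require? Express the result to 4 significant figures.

55.17 s

Using Graham's law: t_O₂/t_N₂O = √(M_O₂/M_N₂O) = √(32.00/44.01) = √0.7271 = 0.8527.
So the time for O₂ is 64.7 × 0.8527 = 55.17 s.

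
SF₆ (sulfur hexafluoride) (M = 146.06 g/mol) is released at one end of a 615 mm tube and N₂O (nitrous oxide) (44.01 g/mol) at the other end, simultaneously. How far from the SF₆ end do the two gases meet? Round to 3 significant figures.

218 mm

Graham's law gives d_SF₆/d_N₂O = rate_SF₆/rate_N₂O = √(M_N₂O/M_SF₆) = √(44.01/146.06) = 0.5489.
With d_SF₆ + d_N₂O = 615 mm, d_N₂O = 615/(1 + 0.5489) = 397.1 mm.
d_SF₆ = 615 − 397.1 = 218 mm.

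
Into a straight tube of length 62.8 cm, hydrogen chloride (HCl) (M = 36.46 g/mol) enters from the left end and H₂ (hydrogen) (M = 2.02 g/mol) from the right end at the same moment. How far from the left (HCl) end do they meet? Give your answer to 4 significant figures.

The fronts meet when d_HCl + d_H₂ = L with d_HCl/d_H₂ = √(M_H₂/M_HCl) (Graham's law). Here √(M_H₂/M_HCl) = √(2.02/36.46) = 0.2354.
With d_HCl + d_H₂ = 62.8 cm, d_H₂ = 62.8/(1 + 0.2354) = 50.83 cm.
d_HCl = 62.8 − 50.83 = 11.97 cm.

11.97 cm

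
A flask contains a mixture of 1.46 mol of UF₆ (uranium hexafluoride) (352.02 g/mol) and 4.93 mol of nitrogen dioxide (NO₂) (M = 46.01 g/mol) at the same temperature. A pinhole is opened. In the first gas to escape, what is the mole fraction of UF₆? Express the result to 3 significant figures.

Rate_i ∝ x_i/√M_i (Graham's law weighted by mole fraction), so the effusate composition follows n_i/√M_i.
Mole fraction of UF₆ in the effusate = (n_UF₆/√M_UF₆) / (n_UF₆/√M_UF₆ + n_NO₂/√M_NO₂)
= (1.46/√352.02) / (1.46/√352.02 + 4.93/√46.01) = 0.07782/(0.07782 + 0.7268) = 0.0967.

0.0967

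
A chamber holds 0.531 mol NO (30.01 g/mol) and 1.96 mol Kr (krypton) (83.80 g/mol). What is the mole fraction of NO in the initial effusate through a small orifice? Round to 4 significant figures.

Each component's effusion rate ∝ (its partial pressure)·(1/√M) ∝ n_i/√M_i.
Mole fraction of NO in the effusate = (n_NO/√M_NO) / (n_NO/√M_NO + n_Kr/√M_Kr)
= (0.531/√30.01) / (0.531/√30.01 + 1.96/√83.80) = 0.09693/(0.09693 + 0.2141) = 0.3116.

0.3116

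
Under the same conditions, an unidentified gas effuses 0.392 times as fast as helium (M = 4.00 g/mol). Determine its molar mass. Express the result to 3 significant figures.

Graham's law gives rate_X/rate_He = √(M_He/M_X).
0.392 = √(4.00/M_X)
M_X = 4.00 / 0.392² = 4.00 / 0.1537 = 26.0 g/mol

26.0 g/mol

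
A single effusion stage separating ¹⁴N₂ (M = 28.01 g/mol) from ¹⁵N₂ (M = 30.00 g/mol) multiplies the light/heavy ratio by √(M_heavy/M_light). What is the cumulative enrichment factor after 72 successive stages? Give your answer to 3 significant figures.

11.8

Each stage multiplies the ratio by α = √(30.00/28.01), so after 72 stages the overall factor is α^72 = (30.00/28.01)^(72/2).
= 1.07105^36 = 11.8.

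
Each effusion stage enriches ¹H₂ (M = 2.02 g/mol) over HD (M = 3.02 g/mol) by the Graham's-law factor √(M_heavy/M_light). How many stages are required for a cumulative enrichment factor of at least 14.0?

14

Per stage α = (3.02/2.02)^(1/2) = 1.49505^0.5, giving ln α = 0.2011.
Need α^N ≥ 14.0 ⇒ N ≥ ln(14.0) / ln α = 2.639 / 0.2011 = 13.12.
So at least 14 stages are needed.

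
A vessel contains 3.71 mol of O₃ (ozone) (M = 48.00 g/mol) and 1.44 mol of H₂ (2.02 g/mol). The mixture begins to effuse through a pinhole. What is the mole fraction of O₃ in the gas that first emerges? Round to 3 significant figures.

Rate_i ∝ x_i/√M_i (Graham's law weighted by mole fraction), so the effusate composition follows n_i/√M_i.
So x_O₃ in the escaping gas = (n_O₃/√M_O₃) / Σ(n_i/√M_i)
= (3.71/√48.00) / (3.71/√48.00 + 1.44/√2.02) = 0.5355/(0.5355 + 1.013) = 0.346.

0.346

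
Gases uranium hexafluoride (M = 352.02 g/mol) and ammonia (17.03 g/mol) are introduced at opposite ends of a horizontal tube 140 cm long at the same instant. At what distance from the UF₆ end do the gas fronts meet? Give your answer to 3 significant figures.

Graham's law gives d_UF₆/d_NH₃ = rate_UF₆/rate_NH₃ = √(M_NH₃/M_UF₆) = √(17.03/352.02) = 0.2199.
With d_UF₆ + d_NH₃ = 140 cm, d_NH₃ = 140/(1 + 0.2199) = 114.8 cm.
d_UF₆ = 140 − 114.8 = 25.2 cm.

25.2 cm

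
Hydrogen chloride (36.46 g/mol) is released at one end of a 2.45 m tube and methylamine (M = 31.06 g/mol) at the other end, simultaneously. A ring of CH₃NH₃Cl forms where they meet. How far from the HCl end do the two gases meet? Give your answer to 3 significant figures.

1.18 m

The fronts meet when d_HCl + d_CH₃NH₂ = L with d_HCl/d_CH₃NH₂ = √(M_CH₃NH₂/M_HCl) (Graham's law). Here √(M_CH₃NH₂/M_HCl) = √(31.06/36.46) = 0.9230.
With d_HCl + d_CH₃NH₂ = 2.45 m, d_CH₃NH₂ = 2.45/(1 + 0.9230) = 1.274 m.
d_HCl = 2.45 − 1.274 = 1.18 m.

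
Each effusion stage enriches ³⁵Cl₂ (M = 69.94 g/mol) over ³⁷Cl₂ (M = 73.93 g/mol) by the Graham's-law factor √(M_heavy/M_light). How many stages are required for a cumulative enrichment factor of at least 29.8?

123

Single-stage factor α = √(73.93/69.94), so ln α = ½ ln(1.05705) = 0.02774.
Need α^N ≥ 29.8 ⇒ N ≥ ln(29.8) / ln α = 3.395 / 0.02774 = 122.37.
Minimum whole number of stages: N = 123.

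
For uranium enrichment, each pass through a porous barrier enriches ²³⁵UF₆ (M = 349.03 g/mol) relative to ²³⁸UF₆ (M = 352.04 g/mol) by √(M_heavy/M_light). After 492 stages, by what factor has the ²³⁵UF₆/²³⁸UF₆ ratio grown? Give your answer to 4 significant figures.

The single-stage factor is √(M_heavy/M_light), so 492 stages give [√(352.04/349.03)]^492 = (352.04/349.03)^(492/2).
= 1.00862^246 = 8.268.

8.268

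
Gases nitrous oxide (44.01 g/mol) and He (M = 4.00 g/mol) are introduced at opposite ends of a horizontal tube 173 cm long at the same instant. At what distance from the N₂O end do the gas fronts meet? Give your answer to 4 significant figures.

40.07 cm

Distances travelled in equal time are proportional to diffusion rates, so d_N₂O/d_He = √(M_He/M_N₂O) = √(4.00/44.01) = 0.3015.
With d_N₂O + d_He = 173 cm, d_He = 173/(1 + 0.3015) = 132.9 cm.
d_N₂O = 173 − 132.9 = 40.07 cm.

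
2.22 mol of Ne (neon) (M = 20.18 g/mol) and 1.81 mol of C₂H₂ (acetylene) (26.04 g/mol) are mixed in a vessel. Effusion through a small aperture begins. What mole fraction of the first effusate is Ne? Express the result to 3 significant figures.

Effusion rate of each component ∝ n_i/√M_i (partial pressure × 1/√M).
x_Ne(eff) = (n_Ne/√M_Ne) / (n_Ne/√M_Ne + n_C₂H₂/√M_C₂H₂)
= (2.22/√20.18) / (2.22/√20.18 + 1.81/√26.04) = 0.4942/(0.4942 + 0.3547) = 0.582.

0.582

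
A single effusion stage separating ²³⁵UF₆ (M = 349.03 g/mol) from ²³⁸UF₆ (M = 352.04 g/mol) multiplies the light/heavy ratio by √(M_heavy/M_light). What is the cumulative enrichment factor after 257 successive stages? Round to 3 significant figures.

3.01

After 257 stages the ratio has grown by (√(352.04/349.03))^257 = (352.04/349.03)^(257/2).
= 1.00862^(257/2) = 3.01.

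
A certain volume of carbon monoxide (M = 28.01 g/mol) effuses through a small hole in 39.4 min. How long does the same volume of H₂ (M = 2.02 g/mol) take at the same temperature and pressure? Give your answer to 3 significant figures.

10.6 min

By Graham's law, t_H₂/t_CO = √(M_H₂/M_CO) = √(2.02/28.01) = √0.07212 = 0.2685.
So the time for H₂ is 39.4 × 0.2685 = 10.6 min.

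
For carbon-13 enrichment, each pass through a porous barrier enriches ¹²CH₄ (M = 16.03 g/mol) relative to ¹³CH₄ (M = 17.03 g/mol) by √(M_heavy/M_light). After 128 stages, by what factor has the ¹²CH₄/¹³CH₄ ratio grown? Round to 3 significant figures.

After 128 stages the ratio has grown by (√(17.03/16.03))^128 = (17.03/16.03)^(128/2).
= 1.06238^64 = 48.1.

48.1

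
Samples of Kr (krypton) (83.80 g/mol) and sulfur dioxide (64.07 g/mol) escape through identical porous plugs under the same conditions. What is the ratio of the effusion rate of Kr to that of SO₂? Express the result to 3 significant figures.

From Graham's law, rate_Kr/rate_SO₂ = √(M_SO₂/M_Kr) = √(64.07/83.80) = √0.7646 = 0.874.

0.874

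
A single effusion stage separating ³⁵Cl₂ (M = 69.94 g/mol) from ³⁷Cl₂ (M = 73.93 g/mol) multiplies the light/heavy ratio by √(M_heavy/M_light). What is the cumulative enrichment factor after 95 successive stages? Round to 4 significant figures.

13.95

Each stage multiplies the ratio by α = √(73.93/69.94), so after 95 stages the overall factor is α^95 = (73.93/69.94)^(95/2).
= 1.05705^(95/2) = 13.95.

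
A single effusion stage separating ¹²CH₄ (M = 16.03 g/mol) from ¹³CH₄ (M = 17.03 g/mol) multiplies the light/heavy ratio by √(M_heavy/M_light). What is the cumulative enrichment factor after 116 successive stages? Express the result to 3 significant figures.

The single-stage factor is √(M_heavy/M_light), so 116 stages give [√(17.03/16.03)]^116 = (17.03/16.03)^(116/2).
= 1.06238^58 = 33.4.

33.4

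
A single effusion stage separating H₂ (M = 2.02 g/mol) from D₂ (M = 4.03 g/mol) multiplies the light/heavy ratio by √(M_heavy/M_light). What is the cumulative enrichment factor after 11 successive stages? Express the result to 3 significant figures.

44.6

After 11 stages the ratio has grown by (√(4.03/2.02))^11 = (4.03/2.02)^(11/2).
= 1.99505^(11/2) = 44.6.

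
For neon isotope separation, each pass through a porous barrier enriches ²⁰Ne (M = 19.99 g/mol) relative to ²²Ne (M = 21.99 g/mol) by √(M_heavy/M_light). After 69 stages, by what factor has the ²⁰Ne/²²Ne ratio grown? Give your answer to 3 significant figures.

The single-stage factor is √(M_heavy/M_light), so 69 stages give [√(21.99/19.99)]^69 = (21.99/19.99)^(69/2).
= 1.10005^(69/2) = 26.8.

26.8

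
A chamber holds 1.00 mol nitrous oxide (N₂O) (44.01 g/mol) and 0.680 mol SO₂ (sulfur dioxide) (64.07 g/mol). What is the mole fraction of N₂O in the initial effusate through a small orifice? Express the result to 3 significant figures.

0.640

Each component's effusion rate ∝ (its partial pressure)·(1/√M) ∝ n_i/√M_i.
x_N₂O(eff) = (n_N₂O/√M_N₂O) / (n_N₂O/√M_N₂O + n_SO₂/√M_SO₂)
= (1.00/√44.01) / (1.00/√44.01 + 0.680/√64.07) = 0.1507/(0.1507 + 0.08495) = 0.640.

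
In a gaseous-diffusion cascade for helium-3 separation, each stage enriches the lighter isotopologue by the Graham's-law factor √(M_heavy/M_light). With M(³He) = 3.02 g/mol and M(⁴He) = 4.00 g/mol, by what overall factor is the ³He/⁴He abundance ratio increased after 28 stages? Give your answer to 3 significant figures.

Overall factor = α^28 with α = √(4.00/3.02), i.e. (4.00/3.02)^(28/2).
= 1.32450^14 = 51.1.

51.1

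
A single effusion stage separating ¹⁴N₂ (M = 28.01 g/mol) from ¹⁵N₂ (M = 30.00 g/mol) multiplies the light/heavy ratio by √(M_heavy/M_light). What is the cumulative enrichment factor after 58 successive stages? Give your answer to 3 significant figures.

7.32

Each stage multiplies the ratio by α = √(30.00/28.01), so after 58 stages the overall factor is α^58 = (30.00/28.01)^(58/2).
= 1.07105^29 = 7.32.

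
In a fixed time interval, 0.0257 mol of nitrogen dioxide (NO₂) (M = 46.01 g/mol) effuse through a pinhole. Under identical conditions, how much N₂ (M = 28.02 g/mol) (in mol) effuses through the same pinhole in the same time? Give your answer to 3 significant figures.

0.0329 mol

Since effusion rate ∝ 1/√M, rate_N₂/rate_NO₂ = √(M_NO₂/M_N₂) = √(46.01/28.02) = √1.642 = 1.281.
So the amount for N₂ is 0.0257 × 1.281 = 0.0329 mol.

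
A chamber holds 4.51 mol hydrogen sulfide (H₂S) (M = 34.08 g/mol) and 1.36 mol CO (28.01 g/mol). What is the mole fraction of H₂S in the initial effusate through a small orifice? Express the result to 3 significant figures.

0.750

Effusion rate of each component ∝ n_i/√M_i (partial pressure × 1/√M).
x_H₂S(eff) = (n_H₂S/√M_H₂S) / (n_H₂S/√M_H₂S + n_CO/√M_CO)
= (4.51/√34.08) / (4.51/√34.08 + 1.36/√28.01) = 0.7726/(0.7726 + 0.2570) = 0.750.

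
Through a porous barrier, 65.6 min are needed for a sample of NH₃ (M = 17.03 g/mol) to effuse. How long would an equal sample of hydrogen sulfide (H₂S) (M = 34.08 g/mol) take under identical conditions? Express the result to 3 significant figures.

92.8 min

From Graham's law, t_H₂S/t_NH₃ = √(M_H₂S/M_NH₃) = √(34.08/17.03) = √2.001 = 1.415.
So the time for H₂S is 65.6 × 1.415 = 92.8 min.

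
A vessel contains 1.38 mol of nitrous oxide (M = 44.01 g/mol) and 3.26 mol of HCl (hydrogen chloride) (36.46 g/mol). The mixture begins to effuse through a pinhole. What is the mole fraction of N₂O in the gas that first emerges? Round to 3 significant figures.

Rate_i ∝ x_i/√M_i (Graham's law weighted by mole fraction), so the effusate composition follows n_i/√M_i.
So x_N₂O in the escaping gas = (n_N₂O/√M_N₂O) / Σ(n_i/√M_i)
= (1.38/√44.01) / (1.38/√44.01 + 3.26/√36.46) = 0.2080/(0.2080 + 0.5399) = 0.278.

0.278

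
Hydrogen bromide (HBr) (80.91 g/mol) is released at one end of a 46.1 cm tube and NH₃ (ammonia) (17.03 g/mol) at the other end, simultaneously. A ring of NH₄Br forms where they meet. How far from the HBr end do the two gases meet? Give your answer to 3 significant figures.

14.5 cm

Graham's law gives d_HBr/d_NH₃ = rate_HBr/rate_NH₃ = √(M_NH₃/M_HBr) = √(17.03/80.91) = 0.4588.
With d_HBr + d_NH₃ = 46.1 cm, d_NH₃ = 46.1/(1 + 0.4588) = 31.60 cm.
d_HBr = 46.1 − 31.60 = 14.5 cm.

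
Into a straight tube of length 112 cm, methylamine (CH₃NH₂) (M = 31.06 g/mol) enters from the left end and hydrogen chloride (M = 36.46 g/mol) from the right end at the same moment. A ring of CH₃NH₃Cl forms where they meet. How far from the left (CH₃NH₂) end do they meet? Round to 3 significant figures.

The fronts meet when d_CH₃NH₂ + d_HCl = L with d_CH₃NH₂/d_HCl = √(M_HCl/M_CH₃NH₂) (Graham's law). Here √(M_HCl/M_CH₃NH₂) = √(36.46/31.06) = 1.083.
With d_CH₃NH₂ + d_HCl = 112 cm, d_HCl = 112/(1 + 1.083) = 53.76 cm.
d_CH₃NH₂ = 112 − 53.76 = 58.2 cm.

58.2 cm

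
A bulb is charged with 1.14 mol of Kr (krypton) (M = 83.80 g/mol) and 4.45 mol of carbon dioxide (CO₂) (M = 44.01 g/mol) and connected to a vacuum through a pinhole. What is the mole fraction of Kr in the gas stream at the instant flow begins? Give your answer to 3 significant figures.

Rate_i ∝ x_i/√M_i (Graham's law weighted by mole fraction), so the effusate composition follows n_i/√M_i.
Mole fraction of Kr in the effusate = (n_Kr/√M_Kr) / (n_Kr/√M_Kr + n_CO₂/√M_CO₂)
= (1.14/√83.80) / (1.14/√83.80 + 4.45/√44.01) = 0.1245/(0.1245 + 0.6708) = 0.157.

0.157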